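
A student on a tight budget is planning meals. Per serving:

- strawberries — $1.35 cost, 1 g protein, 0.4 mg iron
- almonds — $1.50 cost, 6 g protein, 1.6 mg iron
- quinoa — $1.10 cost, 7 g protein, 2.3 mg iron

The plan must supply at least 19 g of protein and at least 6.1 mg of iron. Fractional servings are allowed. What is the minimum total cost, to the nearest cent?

$2.99

With two linear requirements the optimum uses one or two foods; enumerate the corners.
strawberries only: max(19/1, 6.1/0.4) = 19 servings → $25.65.
almonds only: max(19/6, 6.1/1.6) = 3.812 servings → $5.72.
quinoa only: max(19/7, 6.1/2.3) = 2.714 servings → $2.99.
strawberries + almonds with both tight: 7.75 servings and 1.875 servings → $13.28.
strawberries + quinoa: the both-tight solution has a negative serving — not a feasible corner.
almonds + quinoa with both tight: 0.3846 servings and 2.385 servings → $3.20.
Cheapest feasible corner: $2.99.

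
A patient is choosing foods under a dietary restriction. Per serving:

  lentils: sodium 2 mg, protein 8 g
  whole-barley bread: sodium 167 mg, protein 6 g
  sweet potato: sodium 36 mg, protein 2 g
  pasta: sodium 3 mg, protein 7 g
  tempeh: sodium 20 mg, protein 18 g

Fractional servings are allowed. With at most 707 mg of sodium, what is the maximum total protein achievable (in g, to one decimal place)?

Protein per mg sodium: lentils 4, pasta 2.333, tempeh 0.9, sweet potato 0.05556, whole-barley bread 0.03593.
With no serving limits, spend the whole sodium allowance on lentils: 707 mg / 2 mg × 8 g = 2828.0 g.

2828.0 g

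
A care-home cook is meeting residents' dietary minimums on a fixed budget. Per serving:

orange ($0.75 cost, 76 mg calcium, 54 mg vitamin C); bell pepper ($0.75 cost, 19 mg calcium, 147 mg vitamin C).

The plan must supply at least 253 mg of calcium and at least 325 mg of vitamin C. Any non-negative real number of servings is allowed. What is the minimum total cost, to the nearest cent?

orange only: max(253/76, 325/54) = 6.019 servings → $4.51.
bell pepper only: max(253/19, 325/147) = 13.32 servings → $9.99.
orange + bell pepper with both tight: 3.057 servings and 1.088 servings → $3.11.
The minimum over all feasible corners is $3.11.

$3.11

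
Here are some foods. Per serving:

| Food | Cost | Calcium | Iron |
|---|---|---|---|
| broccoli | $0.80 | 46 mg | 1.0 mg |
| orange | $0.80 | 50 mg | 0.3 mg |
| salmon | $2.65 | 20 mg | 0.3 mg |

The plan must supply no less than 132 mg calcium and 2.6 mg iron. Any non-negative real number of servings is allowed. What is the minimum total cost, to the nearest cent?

For a min-cost LP with two ≥-constraints, a basic feasible solution has at most two positive variables.
broccoli only: max(132/46, 2.6/1.0) = 2.87 servings → $2.30.
orange only: max(132/50, 2.6/0.3) = 8.667 servings → $6.93.
salmon only: max(132/20, 2.6/0.3) = 8.667 servings → $22.97.
broccoli + orange with both tight: 2.497 servings and 0.3425 servings → $2.27.
broccoli + salmon with both tight: 2 servings and 2 servings → $6.90.
orange + salmon: intersection lies outside the first quadrant.
The minimum over all feasible corners is $2.27.

$2.27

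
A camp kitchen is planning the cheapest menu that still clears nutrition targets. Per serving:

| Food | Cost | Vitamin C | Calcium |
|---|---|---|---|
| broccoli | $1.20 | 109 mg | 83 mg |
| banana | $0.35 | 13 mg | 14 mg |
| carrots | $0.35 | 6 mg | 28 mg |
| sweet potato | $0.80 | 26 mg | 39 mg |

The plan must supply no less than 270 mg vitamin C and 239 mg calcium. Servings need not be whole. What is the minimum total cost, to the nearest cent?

This is a tiny linear program; its minimum lies at a vertex of the feasible set. List the vertices and price them.
broccoli only: max(270/109, 239/83) = 2.88 servings → $3.46.
banana only: max(270/13, 239/14) = 20.77 servings → $7.27.
carrots only: max(270/6, 239/28) = 45 servings → $15.75.
sweet potato only: max(270/26, 239/39) = 10.38 servings → $8.31.
broccoli + banana with both tight: 1.506 servings and 8.145 servings → $4.66.
broccoli + carrots with both tight: 2.399 servings and 1.426 servings → $3.38.
broccoli + sweet potato with both tight: 2.062 servings and 1.74 servings → $3.87.
banana + carrots: the both-tight solution has a negative serving — not a feasible corner.
banana + sweet potato with both targets exact would need a negative amount; discard.
carrots + sweet potato: the both-tight solution has a negative serving — not a feasible corner.
So the least-cost plan costs $3.38.

$3.38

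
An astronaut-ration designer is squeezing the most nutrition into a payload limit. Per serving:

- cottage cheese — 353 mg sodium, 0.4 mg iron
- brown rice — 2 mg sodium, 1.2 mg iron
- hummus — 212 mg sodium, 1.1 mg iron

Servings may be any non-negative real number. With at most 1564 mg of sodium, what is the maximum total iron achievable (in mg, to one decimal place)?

938.4 mg

Iron per mg sodium: brown rice 0.6, hummus 0.005189, cottage cheese 0.001133.
With no serving limits, spend the whole sodium allowance on brown rice: 1564 mg / 2 mg × 1.2 mg = 938.4 mg.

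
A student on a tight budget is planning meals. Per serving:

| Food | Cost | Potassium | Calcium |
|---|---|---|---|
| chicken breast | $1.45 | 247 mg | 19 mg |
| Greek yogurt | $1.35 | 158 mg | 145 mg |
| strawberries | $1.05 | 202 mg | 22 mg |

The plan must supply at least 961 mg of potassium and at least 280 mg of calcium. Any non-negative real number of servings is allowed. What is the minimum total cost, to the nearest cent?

$5.72

chicken breast only: max(961/247, 280/19) = 14.74 servings → $21.37.
Greek yogurt only: max(961/158, 280/145) = 6.082 servings → $8.21.
strawberries only: max(961/202, 280/22) = 12.73 servings → $13.36.
chicken breast + Greek yogurt with both tight: 2.898 servings and 1.551 servings → $6.30.
chicken breast + strawberries: intersection lies outside the first quadrant.
Greek yogurt + strawberries with both tight: 1.372 servings and 3.684 servings → $5.72.
Cheapest feasible corner: $5.72.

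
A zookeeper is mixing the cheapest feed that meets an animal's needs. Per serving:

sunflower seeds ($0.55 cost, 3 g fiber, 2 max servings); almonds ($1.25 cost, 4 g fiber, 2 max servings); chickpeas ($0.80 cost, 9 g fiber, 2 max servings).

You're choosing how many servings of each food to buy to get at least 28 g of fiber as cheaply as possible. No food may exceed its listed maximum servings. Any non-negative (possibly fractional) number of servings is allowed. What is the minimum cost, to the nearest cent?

Cost per g of fiber: chickpeas $0.0889, sunflower seeds $0.1833, almonds $0.3125.
Take 2 servings of chickpeas: +18.0 g fiber for $1.60 (total $1.60, still need 10.0 g).
Take 2 servings of sunflower seeds: +6.0 g fiber for $1.10 (total $2.70, still need 4.0 g).
Take 1 serving of almonds: +4.0 g fiber for $1.25 (total $3.95, still need 0.0 g).
Filling from the cheapest source first is optimal under one linear minimum: $3.95.

$3.95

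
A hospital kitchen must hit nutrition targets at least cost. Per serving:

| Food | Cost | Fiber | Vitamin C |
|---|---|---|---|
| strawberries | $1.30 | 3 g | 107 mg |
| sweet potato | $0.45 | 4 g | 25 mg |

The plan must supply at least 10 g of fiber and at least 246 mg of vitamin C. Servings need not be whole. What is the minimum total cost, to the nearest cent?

$3.13

Compare the cost at each extreme point of the feasible region.
strawberries only: max(10/3, 246/107) = 3.333 servings → $4.33.
sweet potato only: max(10/4, 246/25) = 9.84 servings → $4.43.
strawberries + sweet potato with both tight: 2.079 servings and 0.9405 servings → $3.13.
So the least-cost plan costs $3.13.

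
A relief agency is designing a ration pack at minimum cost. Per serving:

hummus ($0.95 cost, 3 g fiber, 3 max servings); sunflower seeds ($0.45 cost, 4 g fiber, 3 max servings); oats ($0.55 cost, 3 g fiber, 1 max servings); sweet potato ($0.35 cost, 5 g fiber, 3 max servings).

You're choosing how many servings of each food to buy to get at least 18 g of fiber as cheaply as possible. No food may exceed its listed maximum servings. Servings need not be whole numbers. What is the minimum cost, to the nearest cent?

Cost per g of fiber: sweet potato $0.0700, sunflower seeds $0.1125, oats $0.1833, hummus $0.3167.
Take 3 servings of sweet potato: +15.0 g fiber for $1.05 (total $1.05, still need 3.0 g).
Take 0.75 servings of sunflower seeds: +3.0 g fiber for $0.34 (total $1.39, still need 0.0 g).
Filling from the cheapest source first is optimal under one linear minimum: $1.39.

$1.39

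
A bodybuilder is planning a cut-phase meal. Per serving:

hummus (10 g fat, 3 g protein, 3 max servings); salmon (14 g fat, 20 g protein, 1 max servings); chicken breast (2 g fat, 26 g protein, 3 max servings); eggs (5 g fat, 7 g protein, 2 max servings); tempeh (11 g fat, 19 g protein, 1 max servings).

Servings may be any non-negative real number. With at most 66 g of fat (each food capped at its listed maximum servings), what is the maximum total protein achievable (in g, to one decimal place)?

138.5 g

Protein per g fat: chicken breast 13, tempeh 1.727, salmon 1.429, eggs 1.4, hummus 0.3.
Take 3 servings of chicken breast: uses 6 g fat, +78.0 g protein (running total 78.0 g).
Take 1 serving of tempeh: uses 11 g fat, +19.0 g protein (running total 97.0 g).
Take 1 serving of salmon: uses 14 g fat, +20.0 g protein (running total 117.0 g).
Take 2 servings of eggs: uses 10 g fat, +14.0 g protein (running total 131.0 g).
Take 2.5 servings of hummus: uses 25 g fat, +7.5 g protein (running total 138.5 g).
Filling greedily by protein-per-g fat is optimal for one linear limit, giving 138.5 g.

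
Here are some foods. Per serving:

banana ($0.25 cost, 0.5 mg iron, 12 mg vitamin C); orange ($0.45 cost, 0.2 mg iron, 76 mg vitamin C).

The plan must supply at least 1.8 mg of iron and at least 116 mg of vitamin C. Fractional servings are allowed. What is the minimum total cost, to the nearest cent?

A basic optimal solution has at most two foods positive. Try each food alone and each pair with both targets met exactly.
banana only: max(1.8/0.5, 116/12) = 9.667 servings → $2.42.
orange only: max(1.8/0.2, 116/76) = 9 servings → $4.05.
banana + orange with both tight: 3.191 servings and 1.022 servings → $1.26.
Cheapest feasible corner: $1.26.

$1.26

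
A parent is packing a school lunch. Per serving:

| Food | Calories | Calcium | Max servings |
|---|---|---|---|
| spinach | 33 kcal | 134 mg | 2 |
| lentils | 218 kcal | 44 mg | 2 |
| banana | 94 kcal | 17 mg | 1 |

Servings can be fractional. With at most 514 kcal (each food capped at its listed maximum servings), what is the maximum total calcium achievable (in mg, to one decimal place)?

Calcium per kcal: spinach 4.061, lentils 0.2018, banana 0.1809.
Take 2 servings of spinach: uses 66 kcal, +268.0 mg calcium (running total 268.0 mg).
Take 2 servings of lentils: uses 436 kcal, +88.0 mg calcium (running total 356.0 mg).
Take 0.1277 servings of banana: uses 12 kcal, +2.2 mg calcium (running total 358.2 mg).
Greedy by best ratio exhausts the calories allowance optimally: 358.2 mg.

358.2 mg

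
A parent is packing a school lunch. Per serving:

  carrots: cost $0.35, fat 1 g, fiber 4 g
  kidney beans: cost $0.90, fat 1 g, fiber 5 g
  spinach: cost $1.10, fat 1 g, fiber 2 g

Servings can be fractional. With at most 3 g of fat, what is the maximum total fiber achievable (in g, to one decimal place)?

Fiber per g fat: kidney beans 5, carrots 4, spinach 2.
With no serving limits, spend the whole fat allowance on kidney beans: 3 g / 1 g × 5 g = 15.0 g.

15.0 g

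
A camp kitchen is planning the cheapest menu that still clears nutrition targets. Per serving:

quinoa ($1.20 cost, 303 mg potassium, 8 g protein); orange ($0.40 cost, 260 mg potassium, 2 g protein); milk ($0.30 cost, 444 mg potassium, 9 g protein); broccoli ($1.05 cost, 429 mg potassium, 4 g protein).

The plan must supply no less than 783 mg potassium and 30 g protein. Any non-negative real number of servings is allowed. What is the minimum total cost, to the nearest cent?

With two linear requirements the optimum uses one or two foods; enumerate the corners.
quinoa only: max(783/303, 30/8) = 3.75 servings → $4.50.
orange only: max(783/260, 30/2) = 15 servings → $6.00.
milk only: max(783/444, 30/9) = 3.333 servings → $1.00.
broccoli only: max(783/429, 30/4) = 7.5 servings → $7.88.
quinoa + orange with both targets exact would need a negative amount; discard.
quinoa + milk: intersection lies outside the first quadrant.
quinoa + broccoli with both targets exact would need a negative amount; discard.
orange + milk with both targets exact would need a negative amount; discard.
orange + broccoli: the both-tight solution has a negative serving — not a feasible corner.
milk + broccoli: intersection lies outside the first quadrant.
The minimum over all feasible corners is $1.00.

$1.00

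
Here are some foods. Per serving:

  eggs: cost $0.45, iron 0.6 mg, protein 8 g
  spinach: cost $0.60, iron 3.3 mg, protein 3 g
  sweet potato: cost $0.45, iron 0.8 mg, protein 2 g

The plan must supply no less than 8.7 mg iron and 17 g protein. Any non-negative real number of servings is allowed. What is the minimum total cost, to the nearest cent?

$2.00

Minimising a linear cost over {iron ≥ 8.7, protein ≥ 17, servings ≥ 0} — the optimum is at a vertex, using one or two foods.
eggs only: max(8.7/0.6, 17/8) = 14.5 servings → $6.53.
spinach only: max(8.7/3.3, 17/3) = 5.667 servings → $3.40.
sweet potato only: max(8.7/0.8, 17/2) = 10.88 servings → $4.89.
eggs + spinach with both tight: 1.22 servings and 2.415 servings → $2.00.
eggs + sweet potato with both targets exact would need a negative amount; discard.
spinach + sweet potato with both tight: 0.9048 servings and 7.143 servings → $3.76.
The minimum over all feasible corners is $2.00.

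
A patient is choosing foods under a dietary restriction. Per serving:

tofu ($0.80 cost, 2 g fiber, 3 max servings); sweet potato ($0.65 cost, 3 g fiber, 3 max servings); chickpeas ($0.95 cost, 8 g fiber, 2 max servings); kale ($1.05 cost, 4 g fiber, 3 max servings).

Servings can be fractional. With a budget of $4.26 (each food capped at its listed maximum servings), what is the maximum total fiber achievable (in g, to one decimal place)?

26.6 g

Fiber per dollar: chickpeas 8.421, sweet potato 4.615, kale 3.81, tofu 2.5.
Take 2 servings of chickpeas: spends $1.90, +16.0 g fiber (running total 16.0 g).
Take 3 servings of sweet potato: spends $1.95, +9.0 g fiber (running total 25.0 g).
Take 0.3905 servings of kale: spends $0.41, +1.6 g fiber (running total 26.6 g).
Greedy by best ratio exhausts the cost allowance optimally: 26.6 g.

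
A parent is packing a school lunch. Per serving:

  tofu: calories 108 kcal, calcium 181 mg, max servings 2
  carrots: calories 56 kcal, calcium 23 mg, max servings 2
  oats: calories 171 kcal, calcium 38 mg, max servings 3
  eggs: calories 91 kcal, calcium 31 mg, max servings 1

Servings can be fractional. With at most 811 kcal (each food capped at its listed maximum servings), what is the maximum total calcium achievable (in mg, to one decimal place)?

526.1 mg

Calcium per kcal: tofu 1.676, carrots 0.4107, eggs 0.3407, oats 0.2222.
Take 2 servings of tofu: uses 216 kcal, +362.0 mg calcium (running total 362.0 mg).
Take 2 servings of carrots: uses 112 kcal, +46.0 mg calcium (running total 408.0 mg).
Take 1 serving of eggs: uses 91 kcal, +31.0 mg calcium (running total 439.0 mg).
Take 2.292 servings of oats: uses 392 kcal, +87.1 mg calcium (running total 526.1 mg).
Filling greedily by calcium-per-kcal is optimal for one linear limit, giving 526.1 mg.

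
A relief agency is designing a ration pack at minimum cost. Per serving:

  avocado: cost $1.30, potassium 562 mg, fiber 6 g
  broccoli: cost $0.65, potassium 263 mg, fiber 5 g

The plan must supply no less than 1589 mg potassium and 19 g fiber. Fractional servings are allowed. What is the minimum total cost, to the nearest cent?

$3.71

An LP optimum is at a vertex; with two nutrient constraints at most two foods are used. Check each candidate.
avocado only: max(1589/562, 19/6) = 3.167 servings → $4.12.
broccoli only: max(1589/263, 19/5) = 6.042 servings → $3.93.
avocado + broccoli with both tight: 2.393 servings and 0.9286 servings → $3.71.
The minimum over all feasible corners is $3.71.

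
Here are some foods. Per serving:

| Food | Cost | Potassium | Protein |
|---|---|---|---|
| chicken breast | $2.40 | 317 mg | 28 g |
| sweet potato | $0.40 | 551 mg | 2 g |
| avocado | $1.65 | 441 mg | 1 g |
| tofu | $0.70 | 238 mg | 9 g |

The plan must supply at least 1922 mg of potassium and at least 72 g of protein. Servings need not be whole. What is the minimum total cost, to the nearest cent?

$5.61

chicken breast only: max(1922/317, 72/28) = 6.063 servings → $14.55.
sweet potato only: max(1922/551, 72/2) = 36 servings → $14.40.
avocado only: max(1922/441, 72/1) = 72 servings → $118.80.
tofu only: max(1922/238, 72/9) = 8.076 servings → $5.65.
chicken breast + sweet potato with both tight: 2.422 servings and 2.095 servings → $6.65.
chicken breast + avocado with both tight: 2.479 servings and 2.576 servings → $10.20.
chicken breast + tofu: the both-tight solution has a negative serving — not a feasible corner.
sweet potato + avocado with both targets exact would need a negative amount; discard.
sweet potato + tofu with both tight: 0.03614 servings and 7.992 servings → $5.61.
avocado + tofu with both tight: 0.04342 servings and 7.995 servings → $5.67.
So the least-cost plan costs $5.61.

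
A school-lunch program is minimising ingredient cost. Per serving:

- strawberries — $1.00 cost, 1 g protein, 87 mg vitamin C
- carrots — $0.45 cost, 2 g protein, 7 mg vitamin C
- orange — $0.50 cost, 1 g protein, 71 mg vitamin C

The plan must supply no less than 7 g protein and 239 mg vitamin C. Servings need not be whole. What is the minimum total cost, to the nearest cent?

$2.45

With two linear requirements the optimum uses one or two foods; enumerate the corners.
strawberries only: max(7/1, 239/87) = 7 servings → $7.00.
carrots only: max(7/2, 239/7) = 34.14 servings → $15.36.
orange only: max(7/1, 239/71) = 7 servings → $3.50.
strawberries + carrots with both tight: 2.569 servings and 2.216 servings → $3.57.
strawberries + orange: the both-tight solution has a negative serving — not a feasible corner.
carrots + orange with both tight: 1.911 servings and 3.178 servings → $2.45.
So the least-cost plan costs $2.45.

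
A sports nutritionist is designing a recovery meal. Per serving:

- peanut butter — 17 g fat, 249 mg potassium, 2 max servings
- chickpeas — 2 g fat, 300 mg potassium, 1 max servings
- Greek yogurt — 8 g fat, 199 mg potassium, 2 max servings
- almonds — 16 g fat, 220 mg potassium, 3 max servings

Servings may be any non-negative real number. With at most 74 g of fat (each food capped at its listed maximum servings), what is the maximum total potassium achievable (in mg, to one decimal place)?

Potassium per g fat: chickpeas 150, Greek yogurt 24.88, peanut butter 14.65, almonds 13.75.
Take 1 serving of chickpeas: uses 2 g fat, +300.0 mg potassium (running total 300.0 mg).
Take 2 servings of Greek yogurt: uses 16 g fat, +398.0 mg potassium (running total 698.0 mg).
Take 2 servings of peanut butter: uses 34 g fat, +498.0 mg potassium (running total 1196.0 mg).
Take 1.375 servings of almonds: uses 22 g fat, +302.5 mg potassium (running total 1498.5 mg).
Greedy by best ratio exhausts the fat allowance optimally: 1498.5 mg.

1498.5 mg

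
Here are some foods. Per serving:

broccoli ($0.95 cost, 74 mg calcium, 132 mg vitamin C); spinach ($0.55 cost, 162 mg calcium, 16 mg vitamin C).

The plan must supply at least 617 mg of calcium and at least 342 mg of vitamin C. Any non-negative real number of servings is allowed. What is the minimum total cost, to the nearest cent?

$3.67

Two binding constraints pin down two serving amounts, so the optimal mix uses at most two foods. The candidates are each food alone (scaled to the tighter of calcium/vitamin C) and each pair with both constraints tight.
broccoli only: max(617/74, 342/132) = 8.338 servings → $7.92.
spinach only: max(617/162, 342/16) = 21.38 servings → $11.76.
broccoli + spinach with both tight: 2.254 servings and 2.779 servings → $3.67.
The minimum over all feasible corners is $3.67.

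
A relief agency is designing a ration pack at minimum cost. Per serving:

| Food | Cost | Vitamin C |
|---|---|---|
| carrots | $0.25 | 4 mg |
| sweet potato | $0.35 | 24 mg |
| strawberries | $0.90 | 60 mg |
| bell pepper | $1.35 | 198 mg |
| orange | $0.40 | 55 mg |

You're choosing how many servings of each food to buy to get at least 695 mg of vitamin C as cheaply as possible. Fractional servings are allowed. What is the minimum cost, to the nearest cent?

Cost per mg of vitamin C: bell pepper $0.0068, orange $0.0073, sweet potato $0.0146, strawberries $0.0150, carrots $0.0625.
With no serving limits, use only bell pepper: 695 mg / 198 mg = 3.51 servings × $1.35 = $4.74.

$4.74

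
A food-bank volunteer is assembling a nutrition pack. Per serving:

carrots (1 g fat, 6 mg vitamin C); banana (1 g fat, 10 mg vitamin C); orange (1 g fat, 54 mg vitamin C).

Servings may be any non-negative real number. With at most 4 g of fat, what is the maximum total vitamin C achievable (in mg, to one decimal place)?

Vitamin C per g fat: orange 54, banana 10, carrots 6.
With no serving limits, spend the whole fat allowance on orange: 4 g / 1 g × 54 mg = 216.0 mg.

216.0 mg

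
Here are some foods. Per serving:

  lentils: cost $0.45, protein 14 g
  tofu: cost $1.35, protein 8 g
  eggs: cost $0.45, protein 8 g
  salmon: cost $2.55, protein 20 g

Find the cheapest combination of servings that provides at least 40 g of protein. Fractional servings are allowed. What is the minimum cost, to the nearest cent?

Cost per g of protein: lentils $0.0321, eggs $0.0563, salmon $0.1275, tofu $0.1688.
With no serving limits, use only lentils: 40 g / 14 g = 2.857 servings × $0.45 = $1.29.

$1.29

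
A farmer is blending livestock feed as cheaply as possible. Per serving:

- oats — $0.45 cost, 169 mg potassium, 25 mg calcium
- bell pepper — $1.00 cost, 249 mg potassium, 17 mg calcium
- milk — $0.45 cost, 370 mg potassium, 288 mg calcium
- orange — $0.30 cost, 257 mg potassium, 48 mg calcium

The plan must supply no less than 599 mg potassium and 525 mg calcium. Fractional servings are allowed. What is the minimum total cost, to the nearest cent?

$0.82

Compare the cost at each extreme point of the feasible region.
oats only: max(599/169, 525/25) = 21 servings → $9.45.
bell pepper only: max(599/249, 525/17) = 30.88 servings → $30.88.
milk only: max(599/370, 525/288) = 1.823 servings → $0.82.
orange only: max(599/257, 525/48) = 10.94 servings → $3.28.
oats + bell pepper: the both-tight solution has a negative serving — not a feasible corner.
oats + milk with both targets exact would need a negative amount; discard.
oats + orange: the both-tight solution has a negative serving — not a feasible corner.
bell pepper + milk: the both-tight solution has a negative serving — not a feasible corner.
bell pepper + orange with both targets exact would need a negative amount; discard.
milk + orange with both targets exact would need a negative amount; discard.
Cheapest feasible corner: $0.82.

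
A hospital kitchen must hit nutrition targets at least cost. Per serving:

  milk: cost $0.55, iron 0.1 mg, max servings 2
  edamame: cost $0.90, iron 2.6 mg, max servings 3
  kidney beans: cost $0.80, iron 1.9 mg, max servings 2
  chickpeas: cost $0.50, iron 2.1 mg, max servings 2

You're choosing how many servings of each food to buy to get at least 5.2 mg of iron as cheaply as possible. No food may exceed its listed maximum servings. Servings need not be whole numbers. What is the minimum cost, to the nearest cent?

$1.35

Cost per mg of iron: chickpeas $0.2381, edamame $0.3462, kidney beans $0.4211, milk $5.5000.
Take 2 servings of chickpeas: +4.2 mg iron for $1.00 (total $1.00, still need 1.0 mg).
Take 0.3846 servings of edamame: +1.0 mg iron for $0.35 (total $1.35, still need 0.0 mg).
Filling from the cheapest source first is optimal under one linear minimum: $1.35.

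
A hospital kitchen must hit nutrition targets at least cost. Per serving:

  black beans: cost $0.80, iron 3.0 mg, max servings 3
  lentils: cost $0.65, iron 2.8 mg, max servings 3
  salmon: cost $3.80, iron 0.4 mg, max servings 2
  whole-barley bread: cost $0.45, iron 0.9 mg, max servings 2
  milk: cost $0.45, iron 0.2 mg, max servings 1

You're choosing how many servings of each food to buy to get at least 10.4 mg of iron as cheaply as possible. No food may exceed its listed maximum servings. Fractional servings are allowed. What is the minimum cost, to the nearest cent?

$2.48

Cost per mg of iron: lentils $0.2321, black beans $0.2667, whole-barley bread $0.5000, milk $2.2500, salmon $9.5000.
Take 3 servings of lentils: +8.4 mg iron for $1.95 (total $1.95, still need 2.0 mg).
Take 0.6667 servings of black beans: +2.0 mg iron for $0.53 (total $2.48, still need 0.0 mg).
Greedy by cheapest-per-mg is optimal for a single linear constraint, so the minimum cost is $2.48.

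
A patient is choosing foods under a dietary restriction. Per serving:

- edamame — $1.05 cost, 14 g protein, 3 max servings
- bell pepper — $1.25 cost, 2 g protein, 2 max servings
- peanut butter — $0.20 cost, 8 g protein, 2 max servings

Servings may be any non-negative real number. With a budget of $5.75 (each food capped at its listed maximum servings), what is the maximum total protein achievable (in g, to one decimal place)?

Protein per dollar: peanut butter 40, edamame 13.33, bell pepper 1.6.
Take 2 servings of peanut butter: spends $0.40, +16.0 g protein (running total 16.0 g).
Take 3 servings of edamame: spends $3.15, +42.0 g protein (running total 58.0 g).
Take 1.76 servings of bell pepper: spends $2.20, +3.5 g protein (running total 61.5 g).
Greedy by best ratio exhausts the cost allowance optimally: 61.5 g.

61.5 g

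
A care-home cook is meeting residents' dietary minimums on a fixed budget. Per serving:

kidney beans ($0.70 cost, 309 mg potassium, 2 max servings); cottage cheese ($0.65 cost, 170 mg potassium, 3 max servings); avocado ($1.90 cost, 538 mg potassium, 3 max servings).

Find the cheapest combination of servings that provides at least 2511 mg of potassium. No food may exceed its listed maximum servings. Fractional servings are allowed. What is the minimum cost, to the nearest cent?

$8.17

Cost per mg of potassium: kidney beans $0.0023, avocado $0.0035, cottage cheese $0.0038.
Take 2 servings of kidney beans: +618.0 mg potassium for $1.40 (total $1.40, still need 1893.0 mg).
Take 3 servings of avocado: +1614.0 mg potassium for $5.70 (total $7.10, still need 279.0 mg).
Take 1.641 servings of cottage cheese: +279.0 mg potassium for $1.07 (total $8.17, still need 0.0 mg).
Filling from the cheapest source first is optimal under one linear minimum: $8.17.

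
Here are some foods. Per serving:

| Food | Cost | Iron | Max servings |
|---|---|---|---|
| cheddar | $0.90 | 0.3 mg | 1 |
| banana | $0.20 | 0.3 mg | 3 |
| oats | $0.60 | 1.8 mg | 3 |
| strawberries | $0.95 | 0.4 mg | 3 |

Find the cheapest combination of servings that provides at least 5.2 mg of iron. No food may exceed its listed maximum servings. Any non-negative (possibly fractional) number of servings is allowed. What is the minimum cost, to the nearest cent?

$1.73

Cost per mg of iron: oats $0.3333, banana $0.6667, strawberries $2.3750, cheddar $3.0000.
Take 2.889 servings of oats: +5.2 mg iron for $1.73 (total $1.73, still need 0.0 mg).
Greedy by cheapest-per-mg is optimal for a single linear constraint, so the minimum cost is $1.73.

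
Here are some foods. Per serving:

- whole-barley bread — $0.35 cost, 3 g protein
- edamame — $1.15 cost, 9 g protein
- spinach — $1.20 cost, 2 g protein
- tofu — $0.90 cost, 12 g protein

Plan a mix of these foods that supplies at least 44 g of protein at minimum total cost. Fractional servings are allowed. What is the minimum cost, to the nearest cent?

$3.30

Cost per g of protein: tofu $0.0750, whole-barley bread $0.1167, edamame $0.1278, spinach $0.6000.
With no serving limits, use only tofu: 44 g / 12 g = 3.667 servings × $0.90 = $3.30.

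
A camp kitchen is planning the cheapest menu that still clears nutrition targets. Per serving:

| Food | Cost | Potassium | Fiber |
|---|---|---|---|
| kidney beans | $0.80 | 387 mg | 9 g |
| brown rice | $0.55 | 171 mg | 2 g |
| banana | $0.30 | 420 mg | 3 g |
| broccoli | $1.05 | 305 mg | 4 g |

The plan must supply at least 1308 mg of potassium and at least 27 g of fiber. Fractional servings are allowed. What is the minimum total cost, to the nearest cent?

Two binding constraints pin down two serving amounts, so the optimal mix uses at most two foods. The candidates are each food alone (scaled to the tighter of potassium/fiber) and each pair with both constraints tight.
kidney beans only: max(1308/387, 27/9) = 3.38 servings → $2.70.
brown rice only: max(1308/171, 27/2) = 13.5 servings → $7.42.
banana only: max(1308/420, 27/3) = 9 servings → $2.70.
broccoli only: max(1308/305, 27/4) = 6.75 servings → $7.09.
kidney beans + brown rice with both tight: 2.616 servings and 1.729 servings → $3.04.
kidney beans + banana with both tight: 2.832 servings and 0.5052 servings → $2.42.
kidney beans + broccoli with both tight: 2.509 servings and 1.105 servings → $3.17.
brown rice + banana with both targets exact would need a negative amount; discard.
brown rice + broccoli: intersection lies outside the first quadrant.
banana + broccoli with both targets exact would need a negative amount; discard.
Cheapest feasible corner: $2.42.

$2.42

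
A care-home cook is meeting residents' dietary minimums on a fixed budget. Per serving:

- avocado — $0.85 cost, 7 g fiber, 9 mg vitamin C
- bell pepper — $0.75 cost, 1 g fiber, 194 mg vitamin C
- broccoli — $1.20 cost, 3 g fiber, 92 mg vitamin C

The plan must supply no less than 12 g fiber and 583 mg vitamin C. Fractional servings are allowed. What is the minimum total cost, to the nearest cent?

Minimising a linear cost over {fiber ≥ 12, vitamin C ≥ 583, servings ≥ 0} — the optimum is at a vertex, using one or two foods.
avocado only: max(12/7, 583/9) = 64.78 servings → $55.06.
bell pepper only: max(12/1, 583/194) = 12 servings → $9.00.
broccoli only: max(12/3, 583/92) = 6.337 servings → $7.60.
avocado + bell pepper with both tight: 1.294 servings and 2.945 servings → $3.31.
avocado + broccoli: the both-tight solution has a negative serving — not a feasible corner.
bell pepper + broccoli with both tight: 1.316 servings and 3.561 servings → $5.26.
Cheapest feasible corner: $3.31.

$3.31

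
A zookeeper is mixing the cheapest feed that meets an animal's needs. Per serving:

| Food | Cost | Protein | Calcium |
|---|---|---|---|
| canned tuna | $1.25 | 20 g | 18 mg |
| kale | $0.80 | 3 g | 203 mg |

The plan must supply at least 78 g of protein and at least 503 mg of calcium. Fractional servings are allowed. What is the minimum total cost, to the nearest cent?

$6.20

An LP optimum is at a vertex; with two nutrient constraints at most two foods are used. Check each candidate.
canned tuna only: max(78/20, 503/18) = 27.94 servings → $34.93.
kale only: max(78/3, 503/203) = 26 servings → $20.80.
canned tuna + kale with both tight: 3.576 servings and 2.161 servings → $6.20.
Cheapest feasible corner: $6.20.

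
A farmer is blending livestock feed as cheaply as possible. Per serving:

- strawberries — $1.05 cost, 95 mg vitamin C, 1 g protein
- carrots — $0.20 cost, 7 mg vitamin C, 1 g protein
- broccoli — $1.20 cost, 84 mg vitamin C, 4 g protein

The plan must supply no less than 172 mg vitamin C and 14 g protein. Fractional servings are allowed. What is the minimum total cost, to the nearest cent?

$3.33

An LP optimum is at a vertex; with two nutrient constraints at most two foods are used. Check each candidate.
strawberries only: max(172/95, 14/1) = 14 servings → $14.70.
carrots only: max(172/7, 14/1) = 24.57 servings → $4.91.
broccoli only: max(172/84, 14/4) = 3.5 servings → $4.20.
strawberries + carrots with both tight: 0.8409 servings and 13.16 servings → $3.51.
strawberries + broccoli: the both-tight solution has a negative serving — not a feasible corner.
carrots + broccoli with both tight: 8.714 servings and 1.321 servings → $3.33.
The minimum over all feasible corners is $3.33.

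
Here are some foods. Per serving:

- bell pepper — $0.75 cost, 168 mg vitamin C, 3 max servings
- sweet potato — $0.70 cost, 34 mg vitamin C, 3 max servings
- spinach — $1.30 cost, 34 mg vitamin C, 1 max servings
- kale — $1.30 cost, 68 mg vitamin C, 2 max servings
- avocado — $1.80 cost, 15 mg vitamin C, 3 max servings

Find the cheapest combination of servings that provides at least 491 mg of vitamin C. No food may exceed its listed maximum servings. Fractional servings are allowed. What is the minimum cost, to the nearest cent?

$2.19

Cost per mg of vitamin C: bell pepper $0.0045, kale $0.0191, sweet potato $0.0206, spinach $0.0382, avocado $0.1200.
Take 2.923 servings of bell pepper: +491.0 mg vitamin C for $2.19 (total $2.19, still need 0.0 mg).
Filling from the cheapest source first is optimal under one linear minimum: $2.19.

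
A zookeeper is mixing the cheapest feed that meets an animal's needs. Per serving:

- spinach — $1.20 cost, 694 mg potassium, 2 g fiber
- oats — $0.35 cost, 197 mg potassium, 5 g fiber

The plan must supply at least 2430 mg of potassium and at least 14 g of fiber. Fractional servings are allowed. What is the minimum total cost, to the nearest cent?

$4.22

Two binding constraints pin down two serving amounts, so the optimal mix uses at most two foods. The candidates are each food alone (scaled to the tighter of potassium/fiber) and each pair with both constraints tight.
spinach only: max(2430/694, 14/2) = 7 servings → $8.40.
oats only: max(2430/197, 14/5) = 12.34 servings → $4.32.
spinach + oats with both tight: 3.053 servings and 1.579 servings → $4.22.
So the least-cost plan costs $4.22.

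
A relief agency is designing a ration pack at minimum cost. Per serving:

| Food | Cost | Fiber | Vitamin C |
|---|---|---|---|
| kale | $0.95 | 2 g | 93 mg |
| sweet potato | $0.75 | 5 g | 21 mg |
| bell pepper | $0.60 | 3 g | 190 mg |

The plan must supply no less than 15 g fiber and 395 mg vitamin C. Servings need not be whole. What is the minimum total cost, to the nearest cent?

$2.53

At the optimum either one food covers both requirements or two foods hit both targets exactly; no other combination can be cheaper.
kale only: max(15/2, 395/93) = 7.5 servings → $7.12.
sweet potato only: max(15/5, 395/21) = 18.81 servings → $14.11.
bell pepper only: max(15/3, 395/190) = 5 servings → $3.00.
kale + sweet potato with both tight: 3.924 servings and 1.43 servings → $4.80.
kale + bell pepper with both targets exact would need a negative amount; discard.
sweet potato + bell pepper with both tight: 1.877 servings and 1.871 servings → $2.53.
So the least-cost plan costs $2.53.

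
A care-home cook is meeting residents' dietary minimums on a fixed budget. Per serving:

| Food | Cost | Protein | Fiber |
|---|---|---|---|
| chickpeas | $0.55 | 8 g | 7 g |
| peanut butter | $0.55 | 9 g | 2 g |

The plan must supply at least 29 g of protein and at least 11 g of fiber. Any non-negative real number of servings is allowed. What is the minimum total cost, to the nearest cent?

The cheapest plan sits at a corner of the feasible region — with two constraints it uses at most two foods.
chickpeas only: max(29/8, 11/7) = 3.625 servings → $1.99.
peanut butter only: max(29/9, 11/2) = 5.5 servings → $3.02.
chickpeas + peanut butter with both tight: 0.8723 servings and 2.447 servings → $1.83.
Cheapest feasible corner: $1.83.

$1.83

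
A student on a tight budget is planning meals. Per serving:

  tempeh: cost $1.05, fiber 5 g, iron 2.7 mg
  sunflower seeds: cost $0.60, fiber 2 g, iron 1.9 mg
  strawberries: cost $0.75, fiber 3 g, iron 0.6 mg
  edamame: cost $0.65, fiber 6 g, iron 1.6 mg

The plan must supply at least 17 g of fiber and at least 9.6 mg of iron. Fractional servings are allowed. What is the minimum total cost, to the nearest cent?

The cheapest plan sits at a corner of the feasible region — with two constraints it uses at most two foods.
tempeh only: max(17/5, 9.6/2.7) = 3.556 servings → $3.73.
sunflower seeds only: max(17/2, 9.6/1.9) = 8.5 servings → $5.10.
strawberries only: max(17/3, 9.6/0.6) = 16 servings → $12.00.
edamame only: max(17/6, 9.6/1.6) = 6 servings → $3.90.
tempeh + sunflower seeds with both tight: 3.195 servings and 0.5122 servings → $3.66.
tempeh + strawberries with both targets exact would need a negative amount; discard.
tempeh + edamame with both targets exact would need a negative amount; discard.
sunflower seeds + strawberries with both tight: 4.133 servings and 2.911 servings → $4.66.
sunflower seeds + edamame with both tight: 3.707 servings and 1.598 servings → $3.26.
strawberries + edamame with both targets exact would need a negative amount; discard.
Cheapest feasible corner: $3.26.

$3.26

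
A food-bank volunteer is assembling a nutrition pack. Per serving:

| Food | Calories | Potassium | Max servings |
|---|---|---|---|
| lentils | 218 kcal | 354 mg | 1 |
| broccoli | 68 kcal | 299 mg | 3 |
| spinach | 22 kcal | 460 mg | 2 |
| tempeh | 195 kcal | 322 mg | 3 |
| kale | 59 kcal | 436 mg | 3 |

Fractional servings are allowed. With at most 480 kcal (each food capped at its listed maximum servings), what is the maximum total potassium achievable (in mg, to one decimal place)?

Potassium per kcal: spinach 20.91, kale 7.39, broccoli 4.397, tempeh 1.651, lentils 1.624.
Take 2 servings of spinach: uses 44 kcal, +920.0 mg potassium (running total 920.0 mg).
Take 3 servings of kale: uses 177 kcal, +1308.0 mg potassium (running total 2228.0 mg).
Take 3 servings of broccoli: uses 204 kcal, +897.0 mg potassium (running total 3125.0 mg).
Take 0.2821 servings of tempeh: uses 55 kcal, +90.8 mg potassium (running total 3215.8 mg).
Filling greedily by potassium-per-kcal is optimal for one linear limit, giving 3215.8 mg.

3215.8 mg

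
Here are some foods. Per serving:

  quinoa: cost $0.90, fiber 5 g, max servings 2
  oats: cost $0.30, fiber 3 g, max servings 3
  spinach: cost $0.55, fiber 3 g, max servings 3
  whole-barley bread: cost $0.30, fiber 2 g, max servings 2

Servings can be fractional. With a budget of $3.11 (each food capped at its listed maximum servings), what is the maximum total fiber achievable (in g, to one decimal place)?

21.9 g

Fiber per dollar: oats 10, whole-barley bread 6.667, quinoa 5.556, spinach 5.455.
Take 3 servings of oats: spends $0.90, +9.0 g fiber (running total 9.0 g).
Take 2 servings of whole-barley bread: spends $0.60, +4.0 g fiber (running total 13.0 g).
Take 1.789 servings of quinoa: spends $1.61, +8.9 g fiber (running total 21.9 g).
Greedy by best ratio exhausts the cost allowance optimally: 21.9 g.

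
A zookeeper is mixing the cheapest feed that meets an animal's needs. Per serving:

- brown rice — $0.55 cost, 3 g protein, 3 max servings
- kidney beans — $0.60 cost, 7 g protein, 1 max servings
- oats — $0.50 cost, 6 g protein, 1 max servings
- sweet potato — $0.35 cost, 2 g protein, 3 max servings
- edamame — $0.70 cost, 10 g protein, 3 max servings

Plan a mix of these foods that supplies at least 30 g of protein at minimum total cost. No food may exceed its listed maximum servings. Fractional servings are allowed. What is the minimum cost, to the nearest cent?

Cost per g of protein: edamame $0.0700, oats $0.0833, kidney beans $0.0857, sweet potato $0.1750, brown rice $0.1833.
Take 3 servings of edamame: +30.0 g protein for $2.10 (total $2.10, still need 0.0 g).
Filling from the cheapest source first is optimal under one linear minimum: $2.10.

$2.10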